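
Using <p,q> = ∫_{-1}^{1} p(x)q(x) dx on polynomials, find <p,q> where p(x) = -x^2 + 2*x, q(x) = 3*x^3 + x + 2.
<p,q> = 12/5

Expand the product: p(x)·q(x) = -3*x^5 + 6*x^4 - x^3 + 4*x.
∫_{-1}^{1} of each monomial x^k gives [2/(k+1) if k even, 0 if k odd]. Integrating term-by-term (or equivalently evaluating the antiderivative F(x) = -x^6/2 + 6*x^5/5 - x^4/4 + 2*x^2 at the endpoints):
  F(1) − F(−1) = 49/20 − (1/20) = 12/5.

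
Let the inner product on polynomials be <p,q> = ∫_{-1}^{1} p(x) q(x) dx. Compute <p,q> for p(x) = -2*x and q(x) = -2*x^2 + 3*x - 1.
<p,q> = -4

Expand the product: p(x)·q(x) = 4*x^3 - 6*x^2 + 2*x.
∫_{-1}^{1} of each monomial x^k gives [2/(k+1) if k even, 0 if k odd]. Integrating term-by-term (or equivalently evaluating the antiderivative F(x) = x^4 - 2*x^3 + x^2 at the endpoints):
  F(1) − F(−1) = 0 − (4) = -4.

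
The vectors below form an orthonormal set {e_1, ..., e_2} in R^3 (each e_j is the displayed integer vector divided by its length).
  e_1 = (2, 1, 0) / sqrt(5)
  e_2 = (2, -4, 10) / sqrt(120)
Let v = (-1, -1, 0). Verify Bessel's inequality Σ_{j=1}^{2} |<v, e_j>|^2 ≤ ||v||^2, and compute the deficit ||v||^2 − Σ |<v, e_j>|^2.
Σ |<v, e_j>|^2 = 11/6; ||v||^2 = 2; deficit = 1/6

Write each e_j = u_j / sqrt(<u_j, u_j>) where u_j is the displayed integer vector. Then <v, e_j> = <v, u_j> / sqrt(<u_j, u_j>), so |<v, e_j>|^2 = <v, u_j>^2 / <u_j, u_j>.
Coefficients: <v, e_1> = -3/sqrt(5), <v, e_2> = 2/sqrt(120).
Square and sum: Σ |<v, e_j>|^2 = 11/6.
Compute ||v||^2 = v·v = 2.
Deficit = 2 − 11/6 = 1/6 ≥ 0, confirming Bessel's inequality. (The deficit equals ||v − Σ <v,e_j> e_j||^2, the squared distance from v to span{e_j}.)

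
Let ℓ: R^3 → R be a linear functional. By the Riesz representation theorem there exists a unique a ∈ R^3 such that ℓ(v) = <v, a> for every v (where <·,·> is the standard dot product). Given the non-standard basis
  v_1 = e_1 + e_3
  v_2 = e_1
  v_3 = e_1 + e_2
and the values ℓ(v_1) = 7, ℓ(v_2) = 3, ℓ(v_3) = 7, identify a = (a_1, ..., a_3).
a = (3, 4, 4)

Write a = (a_1, ..., a_3) in the standard basis. For each basis vector v_i, ℓ(v_i) = <v_i, a> is a linear equation in the a_j's. Collect the n equations into a matrix system V a = ℓ, where row i of V is v_i (expressed in the standard basis). Since V is invertible (lower-triangular with 1s on the diagonal, up to permutation), solve by back-substitution:
  V =
[[1, 0, 1],
 [1, 0, 0],
 [1, 1, 0]]
  V a = (7, 3, 7)
Solving gives a = (3, 4, 4).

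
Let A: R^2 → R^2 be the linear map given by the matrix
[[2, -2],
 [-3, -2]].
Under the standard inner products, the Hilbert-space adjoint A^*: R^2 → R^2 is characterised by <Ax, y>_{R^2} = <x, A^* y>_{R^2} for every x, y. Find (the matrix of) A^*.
A^* = A^T =
[[2, -3],
 [-2, -2]]

For real matrices with standard dot products, the defining identity <Ax, y> = <x, A^* y> gives (Ax)^T y = x^T (A^*) y, i.e. x^T A^T y = x^T (A^*) y. Since this holds for all x, y, we must have A^* = A^T. Therefore
A^* =
[[2, -3],
 [-2, -2]].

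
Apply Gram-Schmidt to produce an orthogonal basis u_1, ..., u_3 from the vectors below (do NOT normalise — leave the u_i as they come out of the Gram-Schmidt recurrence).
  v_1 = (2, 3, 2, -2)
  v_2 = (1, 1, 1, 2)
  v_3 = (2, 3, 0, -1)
Orthogonal basis:
  u_1 = (2, 3, 2, -2)
  u_2 = (5/7, 4/7, 5/7, 16/7)
  u_3 = (11/23, 18/23, -35/23, 3/23)

Apply the Gram-Schmidt recurrence
  u_1 = v_1
  u_i = v_i − Σ_{j<i} ((v_i · u_j) / (u_j · u_j)) · u_j.

Step by step this gives:
  u_1 = (2, 3, 2, -2)
  u_2 = (5/7, 4/7, 5/7, 16/7)
  u_3 = (11/23, 18/23, -35/23, 3/23)

Orthogonality check:
  u_2 · u_1 = 0 (should be 0)
  u_3 · u_1 = 0 (should be 0)
  u_3 · u_2 = 0 (should be 0)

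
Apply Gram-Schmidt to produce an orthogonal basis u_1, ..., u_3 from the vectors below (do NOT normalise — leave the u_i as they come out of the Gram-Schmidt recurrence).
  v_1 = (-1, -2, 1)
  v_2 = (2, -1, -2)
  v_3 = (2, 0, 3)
Orthogonal basis:
  u_1 = (-1, -2, 1)
  u_2 = (5/3, -5/3, -5/3)
  u_3 = (5/2, 0, 5/2)

Apply the Gram-Schmidt recurrence
  u_1 = v_1
  u_i = v_i − Σ_{j<i} ((v_i · u_j) / (u_j · u_j)) · u_j.

Step by step this gives:
  u_1 = (-1, -2, 1)
  u_2 = (5/3, -5/3, -5/3)
  u_3 = (5/2, 0, 5/2)

Orthogonality check:
  u_2 · u_1 = 0 (should be 0)
  u_3 · u_1 = 0 (should be 0)
  u_3 · u_2 = 0 (should be 0)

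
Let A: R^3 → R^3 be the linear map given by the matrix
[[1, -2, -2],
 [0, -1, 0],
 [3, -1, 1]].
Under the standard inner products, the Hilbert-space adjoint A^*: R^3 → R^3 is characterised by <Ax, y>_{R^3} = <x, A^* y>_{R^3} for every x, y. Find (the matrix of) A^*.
A^* = A^T =
[[1, 0, 3],
 [-2, -1, -1],
 [-2, 0, 1]]

For real matrices with standard dot products, the defining identity <Ax, y> = <x, A^* y> gives (Ax)^T y = x^T (A^*) y, i.e. x^T A^T y = x^T (A^*) y. Since this holds for all x, y, we must have A^* = A^T. Therefore
A^* =
[[1, 0, 3],
 [-2, -1, -1],
 [-2, 0, 1]].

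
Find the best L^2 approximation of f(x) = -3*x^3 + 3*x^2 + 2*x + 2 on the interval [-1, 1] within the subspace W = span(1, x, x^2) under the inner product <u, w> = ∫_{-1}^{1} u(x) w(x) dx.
g(x) = 3*x^2 + x/5 + 2

The best approximation g ∈ W is the orthogonal projection of f onto W. Writing g = a_0 + a_1 x + a_2 x^2, the coefficients solve the normal equations G · a = b where
  G_{ij} = <φ_i, φ_j> and b_i = <f, φ_i>, with φ_0 = 1, φ_1 = x, φ_2 = x^2.
G =
  [2, 0, 2/3]
  [0, 2/3, 0]
  [2/3, 0, 2/5],
b = (6, 2/15, 38/15).
Solving gives a_0 = 2, a_1 = 1/5, a_2 = 3, so
  g(x) = 3*x^2 + x/5 + 2.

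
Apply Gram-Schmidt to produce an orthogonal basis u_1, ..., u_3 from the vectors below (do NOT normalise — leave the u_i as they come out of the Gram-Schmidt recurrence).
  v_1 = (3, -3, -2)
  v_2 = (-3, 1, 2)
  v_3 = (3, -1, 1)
Orthogonal basis:
  u_1 = (3, -3, -2)
  u_2 = (-9/11, -13/11, 6/11)
  u_3 = (18/13, 0, 27/13)

Apply the Gram-Schmidt recurrence
  u_1 = v_1
  u_i = v_i − Σ_{j<i} ((v_i · u_j) / (u_j · u_j)) · u_j.

Step by step this gives:
  u_1 = (3, -3, -2)
  u_2 = (-9/11, -13/11, 6/11)
  u_3 = (18/13, 0, 27/13)

Orthogonality check:
  u_2 · u_1 = 0 (should be 0)
  u_3 · u_1 = 0 (should be 0)
  u_3 · u_2 = 0 (should be 0)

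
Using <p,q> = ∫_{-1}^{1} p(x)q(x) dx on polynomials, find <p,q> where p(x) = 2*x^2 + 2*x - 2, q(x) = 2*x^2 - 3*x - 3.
<p,q> = 44/15

Expand the product: p(x)·q(x) = 4*x^4 - 2*x^3 - 16*x^2 + 6.
∫_{-1}^{1} of each monomial x^k gives [2/(k+1) if k even, 0 if k odd]. Integrating term-by-term (or equivalently evaluating the antiderivative F(x) = 4*x^5/5 - x^4/2 - 16*x^3/3 + 6*x at the endpoints):
  F(1) − F(−1) = 29/30 − (-59/30) = 44/15.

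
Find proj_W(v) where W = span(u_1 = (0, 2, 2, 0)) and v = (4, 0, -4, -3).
proj_W(v) = (0, -2, -2, 0)

Set up U = [u_1 | ... | u_1] ∈ R^(4×1). The projector onto W = col(U) is P = U (U^T U)^(-1) U^T.
Compute U^T U =
  [8],
and U^T v = (-8).
Solve U^T U · c = U^T v for the coefficients: c = (-1). The projection is proj_W(v) = U c.
Check: (v - proj_W(v)) · u_1 = 0  (should be 0).
Result: proj_W(v) = (0, -2, -2, 0).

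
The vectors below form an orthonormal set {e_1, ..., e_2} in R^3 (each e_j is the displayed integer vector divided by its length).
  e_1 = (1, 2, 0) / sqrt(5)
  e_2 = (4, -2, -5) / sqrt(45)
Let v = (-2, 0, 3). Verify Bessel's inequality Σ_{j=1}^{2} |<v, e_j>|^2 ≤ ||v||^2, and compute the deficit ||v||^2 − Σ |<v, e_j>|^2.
Σ |<v, e_j>|^2 = 113/9; ||v||^2 = 13; deficit = 4/9

Write each e_j = u_j / sqrt(<u_j, u_j>) where u_j is the displayed integer vector. Then <v, e_j> = <v, u_j> / sqrt(<u_j, u_j>), so |<v, e_j>|^2 = <v, u_j>^2 / <u_j, u_j>.
Coefficients: <v, e_1> = -2/sqrt(5), <v, e_2> = -23/sqrt(45).
Square and sum: Σ |<v, e_j>|^2 = 113/9.
Compute ||v||^2 = v·v = 13.
Deficit = 13 − 113/9 = 4/9 ≥ 0, confirming Bessel's inequality. (The deficit equals ||v − Σ <v,e_j> e_j||^2, the squared distance from v to span{e_j}.)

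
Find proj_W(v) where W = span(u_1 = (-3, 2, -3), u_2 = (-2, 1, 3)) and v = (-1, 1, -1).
proj_W(v) = (-352/307, 232/307, -312/307)

Set up U = [u_1 | ... | u_2] ∈ R^(3×2). The projector onto W = col(U) is P = U (U^T U)^(-1) U^T.
Compute U^T U =
  [22, -1]
  [-1, 14],
and U^T v = (8, 0).
Solve U^T U · c = U^T v for the coefficients: c = (112/307, 8/307). The projection is proj_W(v) = U c.
Check: (v - proj_W(v)) · u_1 = 0  (should be 0).
Check: (v - proj_W(v)) · u_2 = 0  (should be 0).
Result: proj_W(v) = (-352/307, 232/307, -312/307).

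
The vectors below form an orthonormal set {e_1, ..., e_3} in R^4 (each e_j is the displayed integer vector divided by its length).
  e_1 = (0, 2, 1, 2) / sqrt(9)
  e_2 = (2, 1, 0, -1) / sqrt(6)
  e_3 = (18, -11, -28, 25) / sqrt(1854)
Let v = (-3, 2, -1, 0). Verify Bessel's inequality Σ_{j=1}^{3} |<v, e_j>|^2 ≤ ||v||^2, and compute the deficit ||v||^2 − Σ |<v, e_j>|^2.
Σ |<v, e_j>|^2 = 1517/309; ||v||^2 = 14; deficit = 2809/309

Write each e_j = u_j / sqrt(<u_j, u_j>) where u_j is the displayed integer vector. Then <v, e_j> = <v, u_j> / sqrt(<u_j, u_j>), so |<v, e_j>|^2 = <v, u_j>^2 / <u_j, u_j>.
Coefficients: <v, e_1> = 3/sqrt(9), <v, e_2> = -4/sqrt(6), <v, e_3> = -48/sqrt(1854).
Square and sum: Σ |<v, e_j>|^2 = 1517/309.
Compute ||v||^2 = v·v = 14.
Deficit = 14 − 1517/309 = 2809/309 ≥ 0, confirming Bessel's inequality. (The deficit equals ||v − Σ <v,e_j> e_j||^2, the squared distance from v to span{e_j}.)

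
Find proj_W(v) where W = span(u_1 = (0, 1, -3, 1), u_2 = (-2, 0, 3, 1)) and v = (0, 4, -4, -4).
proj_W(v) = (16/9, 4/9, -4, -4/9)

Set up U = [u_1 | ... | u_2] ∈ R^(4×2). The projector onto W = col(U) is P = U (U^T U)^(-1) U^T.
Compute U^T U =
  [11, -8]
  [-8, 14],
and U^T v = (12, -16).
Solve U^T U · c = U^T v for the coefficients: c = (4/9, -8/9). The projection is proj_W(v) = U c.
Check: (v - proj_W(v)) · u_1 = 0  (should be 0).
Check: (v - proj_W(v)) · u_2 = 0  (should be 0).
Result: proj_W(v) = (16/9, 4/9, -4, -4/9).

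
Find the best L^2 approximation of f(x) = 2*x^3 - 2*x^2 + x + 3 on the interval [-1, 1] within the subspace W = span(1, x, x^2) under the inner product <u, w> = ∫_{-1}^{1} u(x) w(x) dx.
g(x) = -2*x^2 + 11*x/5 + 3

The best approximation g ∈ W is the orthogonal projection of f onto W. Writing g = a_0 + a_1 x + a_2 x^2, the coefficients solve the normal equations G · a = b where
  G_{ij} = <φ_i, φ_j> and b_i = <f, φ_i>, with φ_0 = 1, φ_1 = x, φ_2 = x^2.
G =
  [2, 0, 2/3]
  [0, 2/3, 0]
  [2/3, 0, 2/5],
b = (14/3, 22/15, 6/5).
Solving gives a_0 = 3, a_1 = 11/5, a_2 = -2, so
  g(x) = -2*x^2 + 11*x/5 + 3.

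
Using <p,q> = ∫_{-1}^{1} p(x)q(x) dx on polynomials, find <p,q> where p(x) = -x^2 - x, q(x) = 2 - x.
<p,q> = -2/3

Expand the product: p(x)·q(x) = x^3 - x^2 - 2*x.
∫_{-1}^{1} of each monomial x^k gives [2/(k+1) if k even, 0 if k odd]. Integrating term-by-term (or equivalently evaluating the antiderivative F(x) = x^4/4 - x^3/3 - x^2 at the endpoints):
  F(1) − F(−1) = -13/12 − (-5/12) = -2/3.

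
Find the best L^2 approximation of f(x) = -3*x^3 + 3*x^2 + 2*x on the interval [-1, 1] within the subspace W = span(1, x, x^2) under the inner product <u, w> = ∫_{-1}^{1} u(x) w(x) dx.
g(x) = 3*x^2 + x/5

The best approximation g ∈ W is the orthogonal projection of f onto W. Writing g = a_0 + a_1 x + a_2 x^2, the coefficients solve the normal equations G · a = b where
  G_{ij} = <φ_i, φ_j> and b_i = <f, φ_i>, with φ_0 = 1, φ_1 = x, φ_2 = x^2.
G =
  [2, 0, 2/3]
  [0, 2/3, 0]
  [2/3, 0, 2/5],
b = (2, 2/15, 6/5).
Solving gives a_0 = 0, a_1 = 1/5, a_2 = 3, so
  g(x) = 3*x^2 + x/5.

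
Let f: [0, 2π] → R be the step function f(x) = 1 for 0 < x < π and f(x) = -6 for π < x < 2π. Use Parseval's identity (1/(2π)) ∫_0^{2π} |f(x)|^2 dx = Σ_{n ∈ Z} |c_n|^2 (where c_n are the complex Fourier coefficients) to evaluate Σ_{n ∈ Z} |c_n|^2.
Σ |c_n|^2 = 37/2

Parseval equates the L^2 energy of f (normalised by 1/(2π)) with the ℓ^2 sum of its Fourier coefficients: (1/(2π)) ∫_0^{2π} |f|^2 = Σ |c_n|^2.
Compute the left side: (1/(2π)) [∫_0^π 1^2 dx + ∫_π^{2π} (-6)^2 dx] = (1/(2π)) · (1π + 36π) = (1 + 36)/2 = 37/2.
So Σ_{n ∈ Z} |c_n|^2 = 37/2.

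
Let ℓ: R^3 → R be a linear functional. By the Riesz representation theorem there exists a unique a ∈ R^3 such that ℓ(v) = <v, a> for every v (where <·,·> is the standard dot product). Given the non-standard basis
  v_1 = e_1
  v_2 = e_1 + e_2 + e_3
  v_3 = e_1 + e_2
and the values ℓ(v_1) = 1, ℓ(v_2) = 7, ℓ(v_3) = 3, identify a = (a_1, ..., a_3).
a = (1, 2, 4)

Write a = (a_1, ..., a_3) in the standard basis. For each basis vector v_i, ℓ(v_i) = <v_i, a> is a linear equation in the a_j's. Collect the n equations into a matrix system V a = ℓ, where row i of V is v_i (expressed in the standard basis). Since V is invertible (lower-triangular with 1s on the diagonal, up to permutation), solve by back-substitution:
  V =
[[1, 0, 0],
 [1, 1, 1],
 [1, 1, 0]]
  V a = (1, 7, 3)
Solving gives a = (1, 2, 4).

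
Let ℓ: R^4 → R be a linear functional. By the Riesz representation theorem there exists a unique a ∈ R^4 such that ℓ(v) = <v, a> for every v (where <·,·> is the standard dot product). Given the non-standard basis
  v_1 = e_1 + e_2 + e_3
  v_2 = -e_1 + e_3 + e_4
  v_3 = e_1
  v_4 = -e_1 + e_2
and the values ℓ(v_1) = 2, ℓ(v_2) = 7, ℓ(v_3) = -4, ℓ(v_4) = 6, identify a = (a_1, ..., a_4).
a = (-4, 2, 4, -1)

Write a = (a_1, ..., a_4) in the standard basis. For each basis vector v_i, ℓ(v_i) = <v_i, a> is a linear equation in the a_j's. Collect the n equations into a matrix system V a = ℓ, where row i of V is v_i (expressed in the standard basis). Since V is invertible (lower-triangular with 1s on the diagonal, up to permutation), solve by back-substitution:
  V =
[[1, 1, 1, 0],
 [-1, 0, 1, 1],
 [1, 0, 0, 0],
 [-1, 1, 0, 0]]
  V a = (2, 7, -4, 6)
Solving gives a = (-4, 2, 4, -1).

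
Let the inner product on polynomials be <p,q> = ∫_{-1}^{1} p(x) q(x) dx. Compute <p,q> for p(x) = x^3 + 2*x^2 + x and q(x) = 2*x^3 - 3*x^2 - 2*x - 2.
<p,q> = -204/35

Expand the product: p(x)·q(x) = 2*x^6 + x^5 - 6*x^4 - 9*x^3 - 6*x^2 - 2*x.
∫_{-1}^{1} of each monomial x^k gives [2/(k+1) if k even, 0 if k odd]. Integrating term-by-term (or equivalently evaluating the antiderivative F(x) = 2*x^7/7 + x^6/6 - 6*x^5/5 - 9*x^4/4 - 2*x^3 - x^2 at the endpoints):
  F(1) − F(−1) = -2519/420 − (-71/420) = -204/35.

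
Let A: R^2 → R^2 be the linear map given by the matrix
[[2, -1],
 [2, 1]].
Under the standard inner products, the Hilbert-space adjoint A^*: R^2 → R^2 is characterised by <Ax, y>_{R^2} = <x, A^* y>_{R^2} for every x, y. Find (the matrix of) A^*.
A^* = A^T =
[[2, 2],
 [-1, 1]]

For real matrices with standard dot products, the defining identity <Ax, y> = <x, A^* y> gives (Ax)^T y = x^T (A^*) y, i.e. x^T A^T y = x^T (A^*) y. Since this holds for all x, y, we must have A^* = A^T. Therefore
A^* =
[[2, 2],
 [-1, 1]].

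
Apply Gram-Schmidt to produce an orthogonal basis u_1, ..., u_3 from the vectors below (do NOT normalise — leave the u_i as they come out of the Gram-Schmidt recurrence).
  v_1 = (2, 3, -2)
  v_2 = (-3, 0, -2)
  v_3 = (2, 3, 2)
Orthogonal basis:
  u_1 = (2, 3, -2)
  u_2 = (-47/17, 6/17, -38/17)
  u_3 = (-216/217, 360/217, 324/217)

Apply the Gram-Schmidt recurrence
  u_1 = v_1
  u_i = v_i − Σ_{j<i} ((v_i · u_j) / (u_j · u_j)) · u_j.

Step by step this gives:
  u_1 = (2, 3, -2)
  u_2 = (-47/17, 6/17, -38/17)
  u_3 = (-216/217, 360/217, 324/217)

Orthogonality check:
  u_2 · u_1 = 0 (should be 0)
  u_3 · u_1 = 0 (should be 0)
  u_3 · u_2 = 0 (should be 0)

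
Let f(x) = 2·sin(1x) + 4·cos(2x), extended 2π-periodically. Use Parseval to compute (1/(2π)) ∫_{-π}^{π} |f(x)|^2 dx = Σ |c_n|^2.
Σ |c_n|^2 = 10

Expand |f|^2 and use orthogonality of {sin(nx), cos(mx)} on [-π, π]:
  ∫_{-π}^{π} sin(nx)^2 dx = π, ∫ cos(mx)^2 dx = π, and cross terms integrate to 0.
So ∫_{-π}^{π} f(x)^2 dx = 2^2 · π + 4^2 · π = (4 + 16)π.
Divide by 2π: (4 + 16)/2 = 10.
By Parseval, this equals Σ |c_n|^2.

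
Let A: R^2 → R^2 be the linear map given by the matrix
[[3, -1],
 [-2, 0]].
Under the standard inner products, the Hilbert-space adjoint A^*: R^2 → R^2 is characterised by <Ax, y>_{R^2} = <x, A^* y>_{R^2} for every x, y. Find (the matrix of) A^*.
A^* = A^T =
[[3, -2],
 [-1, 0]]

For real matrices with standard dot products, the defining identity <Ax, y> = <x, A^* y> gives (Ax)^T y = x^T (A^*) y, i.e. x^T A^T y = x^T (A^*) y. Since this holds for all x, y, we must have A^* = A^T. Therefore
A^* =
[[3, -2],
 [-1, 0]].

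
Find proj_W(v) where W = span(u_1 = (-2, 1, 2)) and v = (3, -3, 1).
proj_W(v) = (14/9, -7/9, -14/9)

Set up U = [u_1 | ... | u_1] ∈ R^(3×1). The projector onto W = col(U) is P = U (U^T U)^(-1) U^T.
Compute U^T U =
  [9],
and U^T v = (-7).
Solve U^T U · c = U^T v for the coefficients: c = (-7/9). The projection is proj_W(v) = U c.
Check: (v - proj_W(v)) · u_1 = 0  (should be 0).
Result: proj_W(v) = (14/9, -7/9, -14/9).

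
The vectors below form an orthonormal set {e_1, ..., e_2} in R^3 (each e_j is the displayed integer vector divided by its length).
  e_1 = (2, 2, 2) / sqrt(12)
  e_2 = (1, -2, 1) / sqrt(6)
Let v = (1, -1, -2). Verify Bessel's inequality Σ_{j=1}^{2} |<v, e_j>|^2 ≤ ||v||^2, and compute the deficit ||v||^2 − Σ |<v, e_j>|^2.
Σ |<v, e_j>|^2 = 3/2; ||v||^2 = 6; deficit = 9/2

Write each e_j = u_j / sqrt(<u_j, u_j>) where u_j is the displayed integer vector. Then <v, e_j> = <v, u_j> / sqrt(<u_j, u_j>), so |<v, e_j>|^2 = <v, u_j>^2 / <u_j, u_j>.
Coefficients: <v, e_1> = -4/sqrt(12), <v, e_2> = 1/sqrt(6).
Square and sum: Σ |<v, e_j>|^2 = 3/2.
Compute ||v||^2 = v·v = 6.
Deficit = 6 − 3/2 = 9/2 ≥ 0, confirming Bessel's inequality. (The deficit equals ||v − Σ <v,e_j> e_j||^2, the squared distance from v to span{e_j}.)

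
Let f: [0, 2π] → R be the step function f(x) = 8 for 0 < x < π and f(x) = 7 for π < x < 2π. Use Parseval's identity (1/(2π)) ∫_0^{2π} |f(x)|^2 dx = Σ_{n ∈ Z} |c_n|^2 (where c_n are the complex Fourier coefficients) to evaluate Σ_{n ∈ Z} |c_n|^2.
Σ |c_n|^2 = 113/2

Parseval equates the L^2 energy of f (normalised by 1/(2π)) with the ℓ^2 sum of its Fourier coefficients: (1/(2π)) ∫_0^{2π} |f|^2 = Σ |c_n|^2.
Compute the left side: (1/(2π)) [∫_0^π 8^2 dx + ∫_π^{2π} 7^2 dx] = (1/(2π)) · (64π + 49π) = (64 + 49)/2 = 113/2.
So Σ_{n ∈ Z} |c_n|^2 = 113/2.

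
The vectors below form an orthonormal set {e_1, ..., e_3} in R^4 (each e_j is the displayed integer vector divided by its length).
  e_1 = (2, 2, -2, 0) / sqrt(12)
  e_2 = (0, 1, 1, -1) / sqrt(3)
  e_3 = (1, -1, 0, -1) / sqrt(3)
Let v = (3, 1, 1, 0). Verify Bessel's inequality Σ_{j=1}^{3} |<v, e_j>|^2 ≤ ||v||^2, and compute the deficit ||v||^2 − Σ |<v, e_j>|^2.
Σ |<v, e_j>|^2 = 17/3; ||v||^2 = 11; deficit = 16/3

Write each e_j = u_j / sqrt(<u_j, u_j>) where u_j is the displayed integer vector. Then <v, e_j> = <v, u_j> / sqrt(<u_j, u_j>), so |<v, e_j>|^2 = <v, u_j>^2 / <u_j, u_j>.
Coefficients: <v, e_1> = 6/sqrt(12), <v, e_2> = 2/sqrt(3), <v, e_3> = 2/sqrt(3).
Square and sum: Σ |<v, e_j>|^2 = 17/3.
Compute ||v||^2 = v·v = 11.
Deficit = 11 − 17/3 = 16/3 ≥ 0, confirming Bessel's inequality. (The deficit equals ||v − Σ <v,e_j> e_j||^2, the squared distance from v to span{e_j}.)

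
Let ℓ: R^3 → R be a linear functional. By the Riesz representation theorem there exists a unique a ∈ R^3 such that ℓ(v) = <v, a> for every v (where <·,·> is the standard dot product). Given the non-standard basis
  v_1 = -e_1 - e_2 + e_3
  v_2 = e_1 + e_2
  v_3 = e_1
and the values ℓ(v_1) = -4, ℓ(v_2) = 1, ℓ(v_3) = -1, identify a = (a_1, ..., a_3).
a = (-1, 2, -3)

Write a = (a_1, ..., a_3) in the standard basis. For each basis vector v_i, ℓ(v_i) = <v_i, a> is a linear equation in the a_j's. Collect the n equations into a matrix system V a = ℓ, where row i of V is v_i (expressed in the standard basis). Since V is invertible (lower-triangular with 1s on the diagonal, up to permutation), solve by back-substitution:
  V =
[[-1, -1, 1],
 [1, 1, 0],
 [1, 0, 0]]
  V a = (-4, 1, -1)
Solving gives a = (-1, 2, -3).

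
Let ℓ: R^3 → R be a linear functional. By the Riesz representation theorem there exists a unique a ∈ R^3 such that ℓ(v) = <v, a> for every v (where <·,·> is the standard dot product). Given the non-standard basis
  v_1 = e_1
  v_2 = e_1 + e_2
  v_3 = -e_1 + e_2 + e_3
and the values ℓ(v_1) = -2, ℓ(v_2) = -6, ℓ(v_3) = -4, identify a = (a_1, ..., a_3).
a = (-2, -4, -2)

Write a = (a_1, ..., a_3) in the standard basis. For each basis vector v_i, ℓ(v_i) = <v_i, a> is a linear equation in the a_j's. Collect the n equations into a matrix system V a = ℓ, where row i of V is v_i (expressed in the standard basis). Since V is invertible (lower-triangular with 1s on the diagonal, up to permutation), solve by back-substitution:
  V =
[[1, 0, 0],
 [1, 1, 0],
 [-1, 1, 1]]
  V a = (-2, -6, -4)
Solving gives a = (-2, -4, -2).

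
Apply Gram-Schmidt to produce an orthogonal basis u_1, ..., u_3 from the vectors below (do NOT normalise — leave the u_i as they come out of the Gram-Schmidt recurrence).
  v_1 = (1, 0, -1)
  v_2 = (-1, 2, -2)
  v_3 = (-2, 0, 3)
Orthogonal basis:
  u_1 = (1, 0, -1)
  u_2 = (-3/2, 2, -3/2)
  u_3 = (4/17, 6/17, 4/17)

Apply the Gram-Schmidt recurrence
  u_1 = v_1
  u_i = v_i − Σ_{j<i} ((v_i · u_j) / (u_j · u_j)) · u_j.

Step by step this gives:
  u_1 = (1, 0, -1)
  u_2 = (-3/2, 2, -3/2)
  u_3 = (4/17, 6/17, 4/17)

Orthogonality check:
  u_2 · u_1 = 0 (should be 0)
  u_3 · u_1 = 0 (should be 0)
  u_3 · u_2 = 0 (should be 0)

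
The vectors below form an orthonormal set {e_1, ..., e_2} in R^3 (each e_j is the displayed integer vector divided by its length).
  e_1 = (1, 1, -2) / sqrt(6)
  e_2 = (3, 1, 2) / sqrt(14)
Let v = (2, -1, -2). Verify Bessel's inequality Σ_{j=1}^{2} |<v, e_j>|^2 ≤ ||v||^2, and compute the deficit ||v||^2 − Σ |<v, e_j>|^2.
Σ |<v, e_j>|^2 = 89/21; ||v||^2 = 9; deficit = 100/21

Write each e_j = u_j / sqrt(<u_j, u_j>) where u_j is the displayed integer vector. Then <v, e_j> = <v, u_j> / sqrt(<u_j, u_j>), so |<v, e_j>|^2 = <v, u_j>^2 / <u_j, u_j>.
Coefficients: <v, e_1> = 5/sqrt(6), <v, e_2> = 1/sqrt(14).
Square and sum: Σ |<v, e_j>|^2 = 89/21.
Compute ||v||^2 = v·v = 9.
Deficit = 9 − 89/21 = 100/21 ≥ 0, confirming Bessel's inequality. (The deficit equals ||v − Σ <v,e_j> e_j||^2, the squared distance from v to span{e_j}.)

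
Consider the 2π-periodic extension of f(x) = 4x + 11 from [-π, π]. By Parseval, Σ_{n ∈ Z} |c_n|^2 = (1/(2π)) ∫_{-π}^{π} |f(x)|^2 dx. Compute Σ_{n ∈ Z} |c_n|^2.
Σ |c_n|^2 = 16π^2/3 + 121

Expand and integrate term by term over [-π, π]:
  ∫ (4x)^2 dx = 16·(2π^3/3); ∫ 2·4·(11)·x dx = 0 (odd integrand); ∫ 11^2 dx = 121·2π.
So (1/(2π)) ∫_{-π}^{π} (4x + 11)^2 dx = 16π^2/3 + 121 = 16π^2/3 + 121.
Parseval ⇒ Σ |c_n|^2 = 16π^2/3 + 121.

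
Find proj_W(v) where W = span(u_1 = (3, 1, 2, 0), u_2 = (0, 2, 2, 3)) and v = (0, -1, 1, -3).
proj_W(v) = (213/202, -193/202, -61/101, -198/101)

Set up U = [u_1 | ... | u_2] ∈ R^(4×2). The projector onto W = col(U) is P = U (U^T U)^(-1) U^T.
Compute U^T U =
  [14, 6]
  [6, 17],
and U^T v = (1, -9).
Solve U^T U · c = U^T v for the coefficients: c = (71/202, -66/101). The projection is proj_W(v) = U c.
Check: (v - proj_W(v)) · u_1 = 0  (should be 0).
Check: (v - proj_W(v)) · u_2 = 0  (should be 0).
Result: proj_W(v) = (213/202, -193/202, -61/101, -198/101).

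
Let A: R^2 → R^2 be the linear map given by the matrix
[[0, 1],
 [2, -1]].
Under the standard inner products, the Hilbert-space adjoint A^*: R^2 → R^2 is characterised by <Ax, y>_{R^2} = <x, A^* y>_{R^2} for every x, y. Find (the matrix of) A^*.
A^* = A^T =
[[0, 2],
 [1, -1]]

For real matrices with standard dot products, the defining identity <Ax, y> = <x, A^* y> gives (Ax)^T y = x^T (A^*) y, i.e. x^T A^T y = x^T (A^*) y. Since this holds for all x, y, we must have A^* = A^T. Therefore
A^* =
[[0, 2],
 [1, -1]].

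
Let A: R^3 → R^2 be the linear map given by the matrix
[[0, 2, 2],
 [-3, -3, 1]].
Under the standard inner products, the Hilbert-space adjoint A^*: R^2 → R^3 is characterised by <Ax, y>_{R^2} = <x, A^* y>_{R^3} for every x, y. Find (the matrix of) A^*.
A^* = A^T =
[[0, -3],
 [2, -3],
 [2, 1]]

For real matrices with standard dot products, the defining identity <Ax, y> = <x, A^* y> gives (Ax)^T y = x^T (A^*) y, i.e. x^T A^T y = x^T (A^*) y. Since this holds for all x, y, we must have A^* = A^T. Therefore
A^* =
[[0, -3],
 [2, -3],
 [2, 1]].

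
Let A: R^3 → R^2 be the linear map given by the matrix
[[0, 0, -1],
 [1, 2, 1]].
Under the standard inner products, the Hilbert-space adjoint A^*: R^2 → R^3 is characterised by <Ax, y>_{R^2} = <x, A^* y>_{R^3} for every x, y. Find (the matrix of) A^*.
A^* = A^T =
[[0, 1],
 [0, 2],
 [-1, 1]]

For real matrices with standard dot products, the defining identity <Ax, y> = <x, A^* y> gives (Ax)^T y = x^T (A^*) y, i.e. x^T A^T y = x^T (A^*) y. Since this holds for all x, y, we must have A^* = A^T. Therefore
A^* =
[[0, 1],
 [0, 2],
 [-1, 1]].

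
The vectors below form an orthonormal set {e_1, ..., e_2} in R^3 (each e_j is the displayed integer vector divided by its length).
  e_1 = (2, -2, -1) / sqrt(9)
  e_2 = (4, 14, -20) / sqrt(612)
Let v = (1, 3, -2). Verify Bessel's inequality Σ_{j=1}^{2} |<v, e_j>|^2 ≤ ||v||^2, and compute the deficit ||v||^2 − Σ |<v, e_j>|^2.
Σ |<v, e_j>|^2 = 213/17; ||v||^2 = 14; deficit = 25/17

Write each e_j = u_j / sqrt(<u_j, u_j>) where u_j is the displayed integer vector. Then <v, e_j> = <v, u_j> / sqrt(<u_j, u_j>), so |<v, e_j>|^2 = <v, u_j>^2 / <u_j, u_j>.
Coefficients: <v, e_1> = -2/sqrt(9), <v, e_2> = 86/sqrt(612).
Square and sum: Σ |<v, e_j>|^2 = 213/17.
Compute ||v||^2 = v·v = 14.
Deficit = 14 − 213/17 = 25/17 ≥ 0, confirming Bessel's inequality. (The deficit equals ||v − Σ <v,e_j> e_j||^2, the squared distance from v to span{e_j}.)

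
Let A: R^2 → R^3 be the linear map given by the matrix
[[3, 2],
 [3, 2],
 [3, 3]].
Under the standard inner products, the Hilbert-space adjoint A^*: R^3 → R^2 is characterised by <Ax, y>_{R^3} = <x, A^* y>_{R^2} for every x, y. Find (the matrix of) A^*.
A^* = A^T =
[[3, 3, 3],
 [2, 2, 3]]

For real matrices with standard dot products, the defining identity <Ax, y> = <x, A^* y> gives (Ax)^T y = x^T (A^*) y, i.e. x^T A^T y = x^T (A^*) y. Since this holds for all x, y, we must have A^* = A^T. Therefore
A^* =
[[3, 3, 3],
 [2, 2, 3]].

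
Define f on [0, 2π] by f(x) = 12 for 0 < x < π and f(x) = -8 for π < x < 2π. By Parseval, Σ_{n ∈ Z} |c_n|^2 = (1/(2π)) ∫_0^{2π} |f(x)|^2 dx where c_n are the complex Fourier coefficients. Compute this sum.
Σ |c_n|^2 = 104

Parseval equates the L^2 energy of f (normalised by 1/(2π)) with the ℓ^2 sum of its Fourier coefficients: (1/(2π)) ∫_0^{2π} |f|^2 = Σ |c_n|^2.
Compute the left side: (1/(2π)) [∫_0^π 12^2 dx + ∫_π^{2π} (-8)^2 dx] = (1/(2π)) · (144π + 64π) = (144 + 64)/2 = 104.
So Σ_{n ∈ Z} |c_n|^2 = 104.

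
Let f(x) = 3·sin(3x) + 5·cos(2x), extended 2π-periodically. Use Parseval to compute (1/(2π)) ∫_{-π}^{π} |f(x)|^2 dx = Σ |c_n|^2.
Σ |c_n|^2 = 17

Expand |f|^2 and use orthogonality of {sin(nx), cos(mx)} on [-π, π]:
  ∫_{-π}^{π} sin(nx)^2 dx = π, ∫ cos(mx)^2 dx = π, and cross terms integrate to 0.
So ∫_{-π}^{π} f(x)^2 dx = 3^2 · π + 5^2 · π = (9 + 25)π.
Divide by 2π: (9 + 25)/2 = 17.
By Parseval, this equals Σ |c_n|^2.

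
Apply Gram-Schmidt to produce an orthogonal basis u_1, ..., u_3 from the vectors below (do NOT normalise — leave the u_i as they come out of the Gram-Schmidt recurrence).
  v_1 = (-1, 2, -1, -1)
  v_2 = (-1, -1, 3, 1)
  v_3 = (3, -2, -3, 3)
Orthogonal basis:
  u_1 = (-1, 2, -1, -1)
  u_2 = (-12/7, 3/7, 16/7, 2/7)
  u_3 = (-26/59, 36/59, -44/59, 142/59)

Apply the Gram-Schmidt recurrence
  u_1 = v_1
  u_i = v_i − Σ_{j<i} ((v_i · u_j) / (u_j · u_j)) · u_j.

Step by step this gives:
  u_1 = (-1, 2, -1, -1)
  u_2 = (-12/7, 3/7, 16/7, 2/7)
  u_3 = (-26/59, 36/59, -44/59, 142/59)

Orthogonality check:
  u_2 · u_1 = 0 (should be 0)
  u_3 · u_1 = 0 (should be 0)
  u_3 · u_2 = 0 (should be 0)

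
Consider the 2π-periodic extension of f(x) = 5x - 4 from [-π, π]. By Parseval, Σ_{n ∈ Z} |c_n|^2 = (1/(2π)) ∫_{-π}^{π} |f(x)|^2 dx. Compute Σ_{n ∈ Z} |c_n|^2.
Σ |c_n|^2 = 25π^2/3 + 16

Expand and integrate term by term over [-π, π]:
  ∫ (5x)^2 dx = 25·(2π^3/3); ∫ 2·5·(-4)·x dx = 0 (odd integrand); ∫ (-4)^2 dx = 16·2π.
So (1/(2π)) ∫_{-π}^{π} (5x - 4)^2 dx = 25π^2/3 + 16 = 25π^2/3 + 16.
Parseval ⇒ Σ |c_n|^2 = 25π^2/3 + 16.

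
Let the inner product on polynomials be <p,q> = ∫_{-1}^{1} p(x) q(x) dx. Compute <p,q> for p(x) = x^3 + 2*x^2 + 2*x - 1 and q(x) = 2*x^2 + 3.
<p,q> = -26/15

Expand the product: p(x)·q(x) = 2*x^5 + 4*x^4 + 7*x^3 + 4*x^2 + 6*x - 3.
∫_{-1}^{1} of each monomial x^k gives [2/(k+1) if k even, 0 if k odd]. Integrating term-by-term (or equivalently evaluating the antiderivative F(x) = x^6/3 + 4*x^5/5 + 7*x^4/4 + 4*x^3/3 + 3*x^2 - 3*x at the endpoints):
  F(1) − F(−1) = 253/60 − (119/20) = -26/15.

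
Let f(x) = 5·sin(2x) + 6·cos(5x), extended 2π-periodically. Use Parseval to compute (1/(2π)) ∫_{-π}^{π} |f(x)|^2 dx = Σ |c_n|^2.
Σ |c_n|^2 = 61/2

Expand |f|^2 and use orthogonality of {sin(nx), cos(mx)} on [-π, π]:
  ∫_{-π}^{π} sin(nx)^2 dx = π, ∫ cos(mx)^2 dx = π, and cross terms integrate to 0.
So ∫_{-π}^{π} f(x)^2 dx = 5^2 · π + 6^2 · π = (25 + 36)π.
Divide by 2π: (25 + 36)/2 = 61/2.
By Parseval, this equals Σ |c_n|^2.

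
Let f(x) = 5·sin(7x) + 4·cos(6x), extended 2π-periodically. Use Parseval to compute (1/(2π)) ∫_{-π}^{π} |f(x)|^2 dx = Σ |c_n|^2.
Σ |c_n|^2 = 41/2

Expand |f|^2 and use orthogonality of {sin(nx), cos(mx)} on [-π, π]:
  ∫_{-π}^{π} sin(nx)^2 dx = π, ∫ cos(mx)^2 dx = π, and cross terms integrate to 0.
So ∫_{-π}^{π} f(x)^2 dx = 5^2 · π + 4^2 · π = (25 + 16)π.
Divide by 2π: (25 + 16)/2 = 41/2.
By Parseval, this equals Σ |c_n|^2.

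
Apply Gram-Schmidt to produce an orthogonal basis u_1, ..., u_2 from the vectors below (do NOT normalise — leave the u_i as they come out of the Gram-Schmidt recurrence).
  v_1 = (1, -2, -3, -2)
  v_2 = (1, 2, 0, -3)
Orthogonal basis:
  u_1 = (1, -2, -3, -2)
  u_2 = (5/6, 7/3, 1/2, -8/3)

Apply the Gram-Schmidt recurrence
  u_1 = v_1
  u_i = v_i − Σ_{j<i} ((v_i · u_j) / (u_j · u_j)) · u_j.

Step by step this gives:
  u_1 = (1, -2, -3, -2)
  u_2 = (5/6, 7/3, 1/2, -8/3)

Orthogonality check:
  u_2 · u_1 = 0 (should be 0)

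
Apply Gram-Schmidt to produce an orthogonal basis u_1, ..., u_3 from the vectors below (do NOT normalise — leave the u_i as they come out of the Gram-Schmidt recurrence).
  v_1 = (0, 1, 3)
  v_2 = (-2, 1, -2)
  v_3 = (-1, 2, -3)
Orthogonal basis:
  u_1 = (0, 1, 3)
  u_2 = (-2, 3/2, -1/2)
  u_3 = (1, 6/5, -2/5)

Apply the Gram-Schmidt recurrence
  u_1 = v_1
  u_i = v_i − Σ_{j<i} ((v_i · u_j) / (u_j · u_j)) · u_j.

Step by step this gives:
  u_1 = (0, 1, 3)
  u_2 = (-2, 3/2, -1/2)
  u_3 = (1, 6/5, -2/5)

Orthogonality check:
  u_2 · u_1 = 0 (should be 0)
  u_3 · u_1 = 0 (should be 0)
  u_3 · u_2 = 0 (should be 0)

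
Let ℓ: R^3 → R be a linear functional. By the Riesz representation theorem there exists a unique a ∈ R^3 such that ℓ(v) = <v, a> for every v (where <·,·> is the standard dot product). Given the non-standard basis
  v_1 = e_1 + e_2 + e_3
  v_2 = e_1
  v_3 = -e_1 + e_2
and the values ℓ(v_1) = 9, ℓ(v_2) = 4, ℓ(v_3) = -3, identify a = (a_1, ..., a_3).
a = (4, 1, 4)

Write a = (a_1, ..., a_3) in the standard basis. For each basis vector v_i, ℓ(v_i) = <v_i, a> is a linear equation in the a_j's. Collect the n equations into a matrix system V a = ℓ, where row i of V is v_i (expressed in the standard basis). Since V is invertible (lower-triangular with 1s on the diagonal, up to permutation), solve by back-substitution:
  V =
[[1, 1, 1],
 [1, 0, 0],
 [-1, 1, 0]]
  V a = (9, 4, -3)
Solving gives a = (4, 1, 4).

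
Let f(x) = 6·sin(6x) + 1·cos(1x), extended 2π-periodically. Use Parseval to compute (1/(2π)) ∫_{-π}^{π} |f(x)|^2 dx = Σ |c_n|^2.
Σ |c_n|^2 = 37/2

Expand |f|^2 and use orthogonality of {sin(nx), cos(mx)} on [-π, π]:
  ∫_{-π}^{π} sin(nx)^2 dx = π, ∫ cos(mx)^2 dx = π, and cross terms integrate to 0.
So ∫_{-π}^{π} f(x)^2 dx = 6^2 · π + 1^2 · π = (36 + 1)π.
Divide by 2π: (36 + 1)/2 = 37/2.
By Parseval, this equals Σ |c_n|^2.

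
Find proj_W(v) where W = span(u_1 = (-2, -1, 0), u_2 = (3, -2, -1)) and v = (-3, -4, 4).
proj_W(v) = (-65/18, -25/9, -5/18)

Set up U = [u_1 | ... | u_2] ∈ R^(3×2). The projector onto W = col(U) is P = U (U^T U)^(-1) U^T.
Compute U^T U =
  [5, -4]
  [-4, 14],
and U^T v = (10, -5).
Solve U^T U · c = U^T v for the coefficients: c = (20/9, 5/18). The projection is proj_W(v) = U c.
Check: (v - proj_W(v)) · u_1 = 0  (should be 0).
Check: (v - proj_W(v)) · u_2 = 0  (should be 0).
Result: proj_W(v) = (-65/18, -25/9, -5/18).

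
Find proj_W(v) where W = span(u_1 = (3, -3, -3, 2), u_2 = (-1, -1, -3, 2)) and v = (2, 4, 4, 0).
proj_W(v) = (27/37, 54/37, 135/37, -90/37)

Set up U = [u_1 | ... | u_2] ∈ R^(4×2). The projector onto W = col(U) is P = U (U^T U)^(-1) U^T.
Compute U^T U =
  [31, 13]
  [13, 15],
and U^T v = (-18, -18).
Solve U^T U · c = U^T v for the coefficients: c = (-9/74, -81/74). The projection is proj_W(v) = U c.
Check: (v - proj_W(v)) · u_1 = 0  (should be 0).
Check: (v - proj_W(v)) · u_2 = 0  (should be 0).
Result: proj_W(v) = (27/37, 54/37, 135/37, -90/37).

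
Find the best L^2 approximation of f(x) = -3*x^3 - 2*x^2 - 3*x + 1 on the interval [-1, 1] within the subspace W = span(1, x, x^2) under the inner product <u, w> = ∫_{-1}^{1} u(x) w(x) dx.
g(x) = -2*x^2 - 24*x/5 + 1

The best approximation g ∈ W is the orthogonal projection of f onto W. Writing g = a_0 + a_1 x + a_2 x^2, the coefficients solve the normal equations G · a = b where
  G_{ij} = <φ_i, φ_j> and b_i = <f, φ_i>, with φ_0 = 1, φ_1 = x, φ_2 = x^2.
G =
  [2, 0, 2/3]
  [0, 2/3, 0]
  [2/3, 0, 2/5],
b = (2/3, -16/5, -2/15).
Solving gives a_0 = 1, a_1 = -24/5, a_2 = -2, so
  g(x) = -2*x^2 - 24*x/5 + 1.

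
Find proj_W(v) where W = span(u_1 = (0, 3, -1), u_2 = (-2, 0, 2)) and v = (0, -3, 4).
proj_W(v) = (-27/19, -66/19, 49/19)

Set up U = [u_1 | ... | u_2] ∈ R^(3×2). The projector onto W = col(U) is P = U (U^T U)^(-1) U^T.
Compute U^T U =
  [10, -2]
  [-2, 8],
and U^T v = (-13, 8).
Solve U^T U · c = U^T v for the coefficients: c = (-22/19, 27/38). The projection is proj_W(v) = U c.
Check: (v - proj_W(v)) · u_1 = 0  (should be 0).
Check: (v - proj_W(v)) · u_2 = 0  (should be 0).
Result: proj_W(v) = (-27/19, -66/19, 49/19).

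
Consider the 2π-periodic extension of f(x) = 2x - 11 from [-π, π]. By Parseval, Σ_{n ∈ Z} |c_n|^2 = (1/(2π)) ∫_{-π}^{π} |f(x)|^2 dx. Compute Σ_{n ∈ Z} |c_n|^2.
Σ |c_n|^2 = 4π^2/3 + 121

Expand and integrate term by term over [-π, π]:
  ∫ (2x)^2 dx = 4·(2π^3/3); ∫ 2·2·(-11)·x dx = 0 (odd integrand); ∫ (-11)^2 dx = 121·2π.
So (1/(2π)) ∫_{-π}^{π} (2x - 11)^2 dx = 4π^2/3 + 121 = 4π^2/3 + 121.
Parseval ⇒ Σ |c_n|^2 = 4π^2/3 + 121.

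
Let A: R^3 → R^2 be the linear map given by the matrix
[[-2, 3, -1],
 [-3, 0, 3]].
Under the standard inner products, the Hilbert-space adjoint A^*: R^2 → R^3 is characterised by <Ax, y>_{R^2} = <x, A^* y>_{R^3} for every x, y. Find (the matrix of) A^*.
A^* = A^T =
[[-2, -3],
 [3, 0],
 [-1, 3]]

For real matrices with standard dot products, the defining identity <Ax, y> = <x, A^* y> gives (Ax)^T y = x^T (A^*) y, i.e. x^T A^T y = x^T (A^*) y. Since this holds for all x, y, we must have A^* = A^T. Therefore
A^* =
[[-2, -3],
 [3, 0],
 [-1, 3]].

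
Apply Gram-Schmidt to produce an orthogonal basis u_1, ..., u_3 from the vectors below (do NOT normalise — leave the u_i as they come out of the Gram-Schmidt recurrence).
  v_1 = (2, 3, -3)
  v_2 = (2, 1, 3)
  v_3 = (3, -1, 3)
Orthogonal basis:
  u_1 = (2, 3, -3)
  u_2 = (24/11, 14/11, 30/11)
  u_3 = (27/19, -27/19, -9/19)

Apply the Gram-Schmidt recurrence
  u_1 = v_1
  u_i = v_i − Σ_{j<i} ((v_i · u_j) / (u_j · u_j)) · u_j.

Step by step this gives:
  u_1 = (2, 3, -3)
  u_2 = (24/11, 14/11, 30/11)
  u_3 = (27/19, -27/19, -9/19)

Orthogonality check:
  u_2 · u_1 = 0 (should be 0)
  u_3 · u_1 = 0 (should be 0)
  u_3 · u_2 = 0 (should be 0)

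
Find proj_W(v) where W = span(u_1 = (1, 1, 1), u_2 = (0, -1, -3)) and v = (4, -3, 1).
proj_W(v) = (10/7, 6/7, -2/7)

Set up U = [u_1 | ... | u_2] ∈ R^(3×2). The projector onto W = col(U) is P = U (U^T U)^(-1) U^T.
Compute U^T U =
  [3, -4]
  [-4, 10],
and U^T v = (2, 0).
Solve U^T U · c = U^T v for the coefficients: c = (10/7, 4/7). The projection is proj_W(v) = U c.
Check: (v - proj_W(v)) · u_1 = 0  (should be 0).
Check: (v - proj_W(v)) · u_2 = 0  (should be 0).
Result: proj_W(v) = (10/7, 6/7, -2/7).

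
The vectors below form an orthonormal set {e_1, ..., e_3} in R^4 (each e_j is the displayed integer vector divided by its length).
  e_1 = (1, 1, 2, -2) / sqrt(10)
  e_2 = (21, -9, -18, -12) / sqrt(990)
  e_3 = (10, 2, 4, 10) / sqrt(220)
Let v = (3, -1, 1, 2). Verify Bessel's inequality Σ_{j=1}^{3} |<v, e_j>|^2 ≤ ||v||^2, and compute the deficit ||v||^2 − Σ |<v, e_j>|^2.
Σ |<v, e_j>|^2 = 66/5; ||v||^2 = 15; deficit = 9/5

Write each e_j = u_j / sqrt(<u_j, u_j>) where u_j is the displayed integer vector. Then <v, e_j> = <v, u_j> / sqrt(<u_j, u_j>), so |<v, e_j>|^2 = <v, u_j>^2 / <u_j, u_j>.
Coefficients: <v, e_1> = 0/sqrt(10), <v, e_2> = 30/sqrt(990), <v, e_3> = 52/sqrt(220).
Square and sum: Σ |<v, e_j>|^2 = 66/5.
Compute ||v||^2 = v·v = 15.
Deficit = 15 − 66/5 = 9/5 ≥ 0, confirming Bessel's inequality. (The deficit equals ||v − Σ <v,e_j> e_j||^2, the squared distance from v to span{e_j}.)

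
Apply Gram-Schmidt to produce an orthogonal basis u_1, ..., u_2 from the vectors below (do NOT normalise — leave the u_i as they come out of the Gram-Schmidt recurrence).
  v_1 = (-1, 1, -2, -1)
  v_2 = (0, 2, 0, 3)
Orthogonal basis:
  u_1 = (-1, 1, -2, -1)
  u_2 = (-1/7, 15/7, -2/7, 20/7)

Apply the Gram-Schmidt recurrence
  u_1 = v_1
  u_i = v_i − Σ_{j<i} ((v_i · u_j) / (u_j · u_j)) · u_j.

Step by step this gives:
  u_1 = (-1, 1, -2, -1)
  u_2 = (-1/7, 15/7, -2/7, 20/7)

Orthogonality check:
  u_2 · u_1 = 0 (should be 0)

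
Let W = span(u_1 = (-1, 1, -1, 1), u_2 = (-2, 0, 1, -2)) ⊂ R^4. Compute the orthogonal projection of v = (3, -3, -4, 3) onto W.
proj_W(v) = (19/5, -1/5, -8/5, 17/5)

Set up U = [u_1 | ... | u_2] ∈ R^(4×2). The projector onto W = col(U) is P = U (U^T U)^(-1) U^T.
Compute U^T U =
  [4, -1]
  [-1, 9],
and U^T v = (1, -16).
Solve U^T U · c = U^T v for the coefficients: c = (-1/5, -9/5). The projection is proj_W(v) = U c.
Check: (v - proj_W(v)) · u_1 = 0  (should be 0).
Check: (v - proj_W(v)) · u_2 = 0  (should be 0).
Result: proj_W(v) = (19/5, -1/5, -8/5, 17/5).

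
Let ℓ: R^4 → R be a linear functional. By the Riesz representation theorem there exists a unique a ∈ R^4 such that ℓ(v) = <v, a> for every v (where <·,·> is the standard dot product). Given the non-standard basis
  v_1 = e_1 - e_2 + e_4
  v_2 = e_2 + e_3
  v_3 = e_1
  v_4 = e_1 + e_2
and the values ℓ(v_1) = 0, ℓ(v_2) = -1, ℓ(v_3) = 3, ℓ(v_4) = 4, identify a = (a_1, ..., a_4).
a = (3, 1, -2, -2)

Write a = (a_1, ..., a_4) in the standard basis. For each basis vector v_i, ℓ(v_i) = <v_i, a> is a linear equation in the a_j's. Collect the n equations into a matrix system V a = ℓ, where row i of V is v_i (expressed in the standard basis). Since V is invertible (lower-triangular with 1s on the diagonal, up to permutation), solve by back-substitution:
  V =
[[1, -1, 0, 1],
 [0, 1, 1, 0],
 [1, 0, 0, 0],
 [1, 1, 0, 0]]
  V a = (0, -1, 3, 4)
Solving gives a = (3, 1, -2, -2).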